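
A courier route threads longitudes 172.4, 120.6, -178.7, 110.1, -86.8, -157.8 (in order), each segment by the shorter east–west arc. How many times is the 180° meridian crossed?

Leg 1: +172.4° → +120.6°, shortest Δλ = -51.8° (west) — does not cross 180°.
Leg 2: +120.6° → -178.7°, shortest Δλ = 60.7° (east) — crosses 180°.
Leg 3: -178.7° → +110.1°, shortest Δλ = -71.2° (west) — crosses 180°.
Leg 4: +110.1° → -86.8°, shortest Δλ = 163.1° (east) — crosses 180°.
Leg 5: -86.8° → -157.8°, shortest Δλ = -71.0° (west) — does not cross 180°.
Total crossings: 3.

3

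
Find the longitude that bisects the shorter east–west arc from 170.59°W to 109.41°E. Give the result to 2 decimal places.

149.41°E

Signed shortest Δλ from -170.59° to +109.41° is -80.00°.
Midpoint longitude = -170.59° + (-80.00°)/2 = -170.59° − 40.00° = -210.59°.
Normalise into (−180°, 180°]: +149.41°.
(The naïve average (-170.59 + +109.41)/2 = -30.59° is on the wrong side of the globe.)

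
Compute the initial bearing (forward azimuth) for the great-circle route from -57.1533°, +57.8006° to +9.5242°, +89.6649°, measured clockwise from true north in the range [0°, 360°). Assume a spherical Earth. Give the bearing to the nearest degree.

33°

Δλ = 89.6649 − 57.8006 = 31.8643°.
θ = atan2( sin Δλ · cos φ₂ , cos φ₁ · sin φ₂ − sin φ₁ · cos φ₂ · cos Δλ )
  = atan2(0.52063, 0.79343) = 33.272° → normalised to [0°, 360°): 33.272°.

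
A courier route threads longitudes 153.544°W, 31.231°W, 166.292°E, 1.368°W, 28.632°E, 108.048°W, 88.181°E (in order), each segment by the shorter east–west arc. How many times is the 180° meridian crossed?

Leg 1: -153.544° → -31.231°, shortest Δλ = 122.313° (east) — does not cross 180°.
Leg 2: -31.231° → +166.292°, shortest Δλ = -162.477° (west) — crosses 180°.
Leg 3: +166.292° → -1.368°, shortest Δλ = -167.66° (west) — does not cross 180°.
Leg 4: -1.368° → +28.632°, shortest Δλ = 30.0° (east) — does not cross 180°.
Leg 5: +28.632° → -108.048°, shortest Δλ = -136.68° (west) — does not cross 180°.
Leg 6: -108.048° → +88.181°, shortest Δλ = -163.771° (west) — crosses 180°.
Total crossings: 2.

2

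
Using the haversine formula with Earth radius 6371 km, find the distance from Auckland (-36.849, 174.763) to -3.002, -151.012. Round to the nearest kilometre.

5137 km

Δλ = -151.012 − 174.763 = -325.775°; wrapped into (−180°, 180°]: 34.225°.
Δφ = -3.002 − -36.849 = 33.847°.
a = sin²(Δφ/2) + cos φ₁ · cos φ₂ · sin²(Δλ/2) = 0.153926.
c = 2·atan2(√a, √(1−a)) = 0.80633 rad → d = 6371·c ≈ 5137.16 km.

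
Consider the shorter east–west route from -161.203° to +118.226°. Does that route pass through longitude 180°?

Yes

Naïve |118.226 − -161.203| = 279.429° > 180°, so the shorter arc goes the other way round — across 180°.
Signed shortest Δλ = ((118.226 − -161.203 + 180) mod 360) − 180 = -80.571°.
Going west by 80.571° from -161.203° passes through 180° before reaching +118.226°.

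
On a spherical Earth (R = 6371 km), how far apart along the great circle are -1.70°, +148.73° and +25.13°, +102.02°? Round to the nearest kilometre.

5845 km

Δλ = 102.02 − 148.73 = -46.71°.
Δφ = 25.13 − -1.70 = 26.83°.
a = sin²(Δφ/2) + cos φ₁ · cos φ₂ · sin²(Δλ/2) = 0.196042.
c = 2·atan2(√a, √(1−a)) = 0.91736 rad → d = 6371·c ≈ 5844.52 km.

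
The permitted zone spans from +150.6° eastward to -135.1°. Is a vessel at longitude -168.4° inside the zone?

Yes

Band width going east from +150.6° to -135.1°: ((-135.1 − 150.6) mod 360) = 74.3°.
Offset of -168.4° east of the west edge: ((-168.4 − 150.6) mod 360) = 41.0°.
41.0° ≤ 74.3° ⇒ inside.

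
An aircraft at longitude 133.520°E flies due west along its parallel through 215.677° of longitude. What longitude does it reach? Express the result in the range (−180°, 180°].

82.157°W

Start at +133.520°; shift −215.677° → -82.157°.
-82.157° already lies in (−180°, 180°].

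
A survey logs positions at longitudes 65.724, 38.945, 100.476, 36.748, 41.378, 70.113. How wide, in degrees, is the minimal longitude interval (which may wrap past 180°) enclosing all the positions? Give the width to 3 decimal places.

63.728°

Sort the longitudes: +36.748°, +38.945°, +41.378°, +65.724°, +70.113°, +100.476°.
Eastward gaps between consecutive values (wrapping around): 2.197°, 2.433°, 24.346°, 4.389°, 30.363°, 296.272°.
Largest gap = 296.272° ⇒ minimal covering band is its complement: 360° − 296.272° = 63.728°.
Band runs from +36.748° eastward to +100.476°.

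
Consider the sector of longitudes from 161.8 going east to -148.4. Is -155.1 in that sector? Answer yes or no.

Band width going east from +161.8° to -148.4°: ((-148.4 − 161.8) mod 360) = 49.8°.
Offset of -155.1° east of the west edge: ((-155.1 − 161.8) mod 360) = 43.1°.
43.1° ≤ 49.8° ⇒ inside.

Yes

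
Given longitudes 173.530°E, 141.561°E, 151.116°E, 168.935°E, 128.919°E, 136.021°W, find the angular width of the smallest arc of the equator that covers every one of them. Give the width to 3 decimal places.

95.060°

Sort the longitudes: -136.021°, +128.919°, +141.561°, +151.116°, +168.935°, +173.530°.
Eastward gaps between consecutive values (wrapping around): 264.940°, 12.642°, 9.555°, 17.819°, 4.595°, 50.449°.
Largest gap = 264.940° ⇒ minimal covering band is its complement: 360° − 264.940° = 95.060°.
Band runs from +128.919° eastward to -136.021°, crossing the antimeridian.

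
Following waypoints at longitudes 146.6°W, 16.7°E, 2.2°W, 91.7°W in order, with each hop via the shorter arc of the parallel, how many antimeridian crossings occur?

Leg 1: -146.6° → +16.7°, shortest Δλ = 163.3° (east) — does not cross 180°.
Leg 2: +16.7° → -2.2°, shortest Δλ = -18.9° (west) — does not cross 180°.
Leg 3: -2.2° → -91.7°, shortest Δλ = -89.5° (west) — does not cross 180°.
Total crossings: 0.

0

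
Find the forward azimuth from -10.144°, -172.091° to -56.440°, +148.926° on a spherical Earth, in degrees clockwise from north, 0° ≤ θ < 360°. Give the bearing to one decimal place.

Δλ = 148.926 − -172.091 = 321.017°; wrapped into (−180°, 180°]: -38.983°.
θ = atan2( sin Δλ · cos φ₂ , cos φ₁ · sin φ₂ − sin φ₁ · cos φ₂ · cos Δλ )
  = atan2(-0.34777, -0.74460) = -154.965° → normalised to [0°, 360°): 205.035°.

205.0°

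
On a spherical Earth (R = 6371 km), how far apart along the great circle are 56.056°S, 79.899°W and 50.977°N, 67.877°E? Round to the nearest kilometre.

Δλ = 67.877 − -79.899 = 147.776°.
Δφ = 50.977 − -56.056 = 107.033°.
a = sin²(Δφ/2) + cos φ₁ · cos φ₂ · sin²(Δλ/2) = 0.970960.
c = 2·atan2(√a, √(1−a)) = 2.79910 rad → d = 6371·c ≈ 17833.06 km.

17833 km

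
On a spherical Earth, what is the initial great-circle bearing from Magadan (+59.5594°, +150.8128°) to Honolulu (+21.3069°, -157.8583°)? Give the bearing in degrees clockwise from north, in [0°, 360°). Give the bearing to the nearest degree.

114°

Δλ = -157.8583 − 150.8128 = -308.6711°; wrapped into (−180°, 180°]: 51.3289°.
θ = atan2( sin Δλ · cos φ₂ , cos φ₁ · sin φ₂ − sin φ₁ · cos φ₂ · cos Δλ )
  = atan2(0.72738, -0.31780) = 113.601° → normalised to [0°, 360°): 113.601°.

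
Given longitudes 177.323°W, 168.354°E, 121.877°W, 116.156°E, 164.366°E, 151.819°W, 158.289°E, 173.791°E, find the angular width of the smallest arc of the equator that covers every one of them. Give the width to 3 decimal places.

Sort the longitudes: -177.323°, -151.819°, -121.877°, +116.156°, +158.289°, +164.366°, +168.354°, +173.791°.
Eastward gaps between consecutive values (wrapping around): 25.504°, 29.942°, 238.033°, 42.133°, 6.077°, 3.988°, 5.437°, 8.886°.
Largest gap = 238.033° ⇒ minimal covering band is its complement: 360° − 238.033° = 121.967°.
Band runs from +116.156° eastward to -121.877°, crossing the antimeridian.

121.967°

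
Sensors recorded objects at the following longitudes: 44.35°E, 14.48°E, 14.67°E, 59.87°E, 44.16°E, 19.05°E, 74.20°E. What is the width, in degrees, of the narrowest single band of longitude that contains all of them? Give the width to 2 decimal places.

Sort the longitudes: +14.48°, +14.67°, +19.05°, +44.16°, +44.35°, +59.87°, +74.20°.
Eastward gaps between consecutive values (wrapping around): 0.19°, 4.38°, 25.11°, 0.19°, 15.52°, 14.33°, 300.28°.
Largest gap = 300.28° ⇒ minimal covering band is its complement: 360° − 300.28° = 59.72°.
Band runs from +14.48° eastward to +74.20°.

59.72°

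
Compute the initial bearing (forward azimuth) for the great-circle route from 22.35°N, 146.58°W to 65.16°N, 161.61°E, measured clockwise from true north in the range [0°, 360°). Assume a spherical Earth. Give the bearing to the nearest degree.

336°

Δλ = 161.61 − -146.58 = 308.19°; wrapped into (−180°, 180°]: -51.81°.
θ = atan2( sin Δλ · cos φ₂ , cos φ₁ · sin φ₂ − sin φ₁ · cos φ₂ · cos Δλ )
  = atan2(-0.33017, 0.74055) = -24.030° → normalised to [0°, 360°): 335.970°.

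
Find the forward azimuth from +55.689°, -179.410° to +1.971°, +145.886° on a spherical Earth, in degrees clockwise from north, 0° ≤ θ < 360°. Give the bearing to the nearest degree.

221°

Δλ = 145.886 − -179.410 = 325.296°; wrapped into (−180°, 180°]: -34.704°.
θ = atan2( sin Δλ · cos φ₂ , cos φ₁ · sin φ₂ − sin φ₁ · cos φ₂ · cos Δλ )
  = atan2(-0.56900, -0.65926) = -139.203° → normalised to [0°, 360°): 220.797°.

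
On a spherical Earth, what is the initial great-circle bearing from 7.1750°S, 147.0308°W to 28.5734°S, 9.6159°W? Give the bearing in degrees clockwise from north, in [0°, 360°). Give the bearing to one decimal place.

133.1°

Δλ = -9.6159 − -147.0308 = 137.4149°.
θ = atan2( sin Δλ · cos φ₂ , cos φ₁ · sin φ₂ − sin φ₁ · cos φ₂ · cos Δλ )
  = atan2(0.59427, -0.55530) = 133.059° → normalised to [0°, 360°): 133.059°.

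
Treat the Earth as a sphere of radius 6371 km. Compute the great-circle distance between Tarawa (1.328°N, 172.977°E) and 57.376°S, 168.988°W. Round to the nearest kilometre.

Δλ = -168.988 − 172.977 = -341.965°; wrapped into (−180°, 180°]: 18.035°.
Δφ = -57.376 − 1.328 = -58.704°.
a = sin²(Δφ/2) + cos φ₁ · cos φ₂ · sin²(Δλ/2) = 0.253511.
c = 2·atan2(√a, √(1−a)) = 1.05529 rad → d = 6371·c ≈ 6723.23 km.

6723 km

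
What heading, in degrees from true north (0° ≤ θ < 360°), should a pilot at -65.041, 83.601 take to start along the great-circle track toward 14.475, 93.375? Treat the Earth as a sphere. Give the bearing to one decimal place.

9.6°

Δλ = 93.375 − 83.601 = 9.774°.
θ = atan2( sin Δλ · cos φ₂ , cos φ₁ · sin φ₂ − sin φ₁ · cos φ₂ · cos Δλ )
  = atan2(0.16437, 0.97056) = 9.612° → normalised to [0°, 360°): 9.612°.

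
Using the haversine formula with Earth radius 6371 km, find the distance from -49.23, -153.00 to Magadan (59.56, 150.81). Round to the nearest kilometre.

13117 km

Δλ = 150.81 − -153.00 = 303.81°; wrapped into (−180°, 180°]: -56.19°.
Δφ = 59.56 − -49.23 = 108.79°.
a = sin²(Δφ/2) + cos φ₁ · cos φ₂ · sin²(Δλ/2) = 0.734425.
c = 2·atan2(√a, √(1−a)) = 2.05878 rad → d = 6371·c ≈ 13116.52 km.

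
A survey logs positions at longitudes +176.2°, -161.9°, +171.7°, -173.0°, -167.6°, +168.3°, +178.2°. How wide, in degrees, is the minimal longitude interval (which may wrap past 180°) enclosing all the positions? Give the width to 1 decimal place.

Sort the longitudes: -173.0°, -167.6°, -161.9°, +168.3°, +171.7°, +176.2°, +178.2°.
Eastward gaps between consecutive values (wrapping around): 5.4°, 5.7°, 330.2°, 3.4°, 4.5°, 2.0°, 8.8°.
Largest gap = 330.2° ⇒ minimal covering band is its complement: 360° − 330.2° = 29.8°.
Band runs from +168.3° eastward to -161.9°, crossing the antimeridian.

29.8°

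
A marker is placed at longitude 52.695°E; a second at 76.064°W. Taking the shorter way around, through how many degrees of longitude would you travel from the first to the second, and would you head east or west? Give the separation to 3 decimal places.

Raw difference: -76.064 − 52.695 = -128.759°.
Normalise into (−180°, 180°]: -128.759° stays -128.759°.
Negative ⇒ the second point lies to the west; separation 128.759°.

128.759° west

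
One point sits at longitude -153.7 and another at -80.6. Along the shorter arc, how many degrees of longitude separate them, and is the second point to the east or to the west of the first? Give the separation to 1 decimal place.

Raw difference: -80.6 − -153.7 = 73.1°.
Normalise into (−180°, 180°]: 73.1° stays 73.1°.
Positive ⇒ the second point lies to the east; separation 73.1°.

73.1° east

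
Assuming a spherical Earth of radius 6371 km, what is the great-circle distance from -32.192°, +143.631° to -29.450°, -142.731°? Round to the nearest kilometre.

Δλ = -142.731 − 143.631 = -286.362°; wrapped into (−180°, 180°]: 73.638°.
Δφ = -29.450 − -32.192 = 2.742°.
a = sin²(Δφ/2) + cos φ₁ · cos φ₂ · sin²(Δλ/2) = 0.265234.
c = 2·atan2(√a, √(1−a)) = 1.08204 rad → d = 6371·c ≈ 6893.65 km.

6894 km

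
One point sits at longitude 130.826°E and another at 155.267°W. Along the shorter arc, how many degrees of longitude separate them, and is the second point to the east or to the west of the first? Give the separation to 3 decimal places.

73.907° east

Raw difference: -155.267 − 130.826 = -286.093°.
Normalise into (−180°, 180°]: -286.093° + 360° = 73.907°.
Positive ⇒ the second point lies to the east; separation 73.907°.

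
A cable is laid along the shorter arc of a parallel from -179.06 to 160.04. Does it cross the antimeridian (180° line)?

Naïve |160.04 − -179.06| = 339.1° > 180°, so the shorter arc goes the other way round — across 180°.
Signed shortest Δλ = ((160.04 − -179.06 + 180) mod 360) − 180 = -20.9°.
Going west by 20.9° from -179.06° passes through 180° before reaching +160.04°.

Yes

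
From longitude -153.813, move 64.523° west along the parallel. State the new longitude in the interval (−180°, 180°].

+141.664°

Start at -153.813°; shift −64.523° → -218.336°.
-218.336° lies outside (−180°, 180°]; add 360° → +141.664°.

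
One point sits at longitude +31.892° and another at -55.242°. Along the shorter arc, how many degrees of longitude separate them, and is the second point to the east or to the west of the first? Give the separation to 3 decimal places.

Raw difference: -55.242 − 31.892 = -87.134°.
Normalise into (−180°, 180°]: -87.134° stays -87.134°.
Negative ⇒ the second point lies to the west; separation 87.134°.

87.134° west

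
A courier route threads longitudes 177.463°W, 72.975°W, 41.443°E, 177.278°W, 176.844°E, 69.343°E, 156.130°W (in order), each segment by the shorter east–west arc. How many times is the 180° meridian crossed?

Leg 1: -177.463° → -72.975°, shortest Δλ = 104.488° (east) — does not cross 180°.
Leg 2: -72.975° → +41.443°, shortest Δλ = 114.418° (east) — does not cross 180°.
Leg 3: +41.443° → -177.278°, shortest Δλ = 141.279° (east) — crosses 180°.
Leg 4: -177.278° → +176.844°, shortest Δλ = -5.878° (west) — crosses 180°.
Leg 5: +176.844° → +69.343°, shortest Δλ = -107.501° (west) — does not cross 180°.
Leg 6: +69.343° → -156.130°, shortest Δλ = 134.527° (east) — crosses 180°.
Total crossings: 3.

3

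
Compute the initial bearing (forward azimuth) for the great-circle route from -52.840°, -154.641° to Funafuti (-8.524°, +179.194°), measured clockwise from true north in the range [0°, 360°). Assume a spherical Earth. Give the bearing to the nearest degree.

Δλ = 179.194 − -154.641 = 333.835°; wrapped into (−180°, 180°]: -26.165°.
θ = atan2( sin Δλ · cos φ₂ , cos φ₁ · sin φ₂ − sin φ₁ · cos φ₂ · cos Δλ )
  = atan2(-0.43609, 0.61785) = -35.215° → normalised to [0°, 360°): 324.785°.

325°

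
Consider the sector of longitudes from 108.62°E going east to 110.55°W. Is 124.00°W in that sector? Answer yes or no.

Yes

Band width going east from +108.62° to -110.55°: ((-110.55 − 108.62) mod 360) = 140.83°.
Offset of -124.00° east of the west edge: ((-124.00 − 108.62) mod 360) = 127.38°.
127.38° ≤ 140.83° ⇒ inside.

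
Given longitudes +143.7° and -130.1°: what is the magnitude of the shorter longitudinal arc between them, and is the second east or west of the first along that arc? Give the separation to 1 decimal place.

86.2° east

Raw difference: -130.1 − 143.7 = -273.8°.
Normalise into (−180°, 180°]: -273.8° + 360° = 86.2°.
Positive ⇒ the second point lies to the east; separation 86.2°.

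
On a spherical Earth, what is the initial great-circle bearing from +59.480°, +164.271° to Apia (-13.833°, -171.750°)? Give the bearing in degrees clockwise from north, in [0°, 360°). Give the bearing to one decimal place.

Δλ = -171.750 − 164.271 = -336.021°; wrapped into (−180°, 180°]: 23.979°.
θ = atan2( sin Δλ · cos φ₂ , cos φ₁ · sin φ₂ − sin φ₁ · cos φ₂ · cos Δλ )
  = atan2(0.39461, -0.88570) = 155.985° → normalised to [0°, 360°): 155.985°.

156.0°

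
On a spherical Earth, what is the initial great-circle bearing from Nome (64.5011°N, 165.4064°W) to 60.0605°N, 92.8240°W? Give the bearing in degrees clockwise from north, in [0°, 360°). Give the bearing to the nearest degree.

63°

Δλ = -92.8240 − -165.4064 = 72.5824°.
θ = atan2( sin Δλ · cos φ₂ , cos φ₁ · sin φ₂ − sin φ₁ · cos φ₂ · cos Δλ )
  = atan2(0.47620, 0.23820) = 63.425° → normalised to [0°, 360°): 63.425°.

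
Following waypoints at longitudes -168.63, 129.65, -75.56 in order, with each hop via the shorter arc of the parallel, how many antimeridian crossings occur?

Leg 1: -168.63° → +129.65°, shortest Δλ = -61.72° (west) — crosses 180°.
Leg 2: +129.65° → -75.56°, shortest Δλ = 154.79° (east) — crosses 180°.
Total crossings: 2.

2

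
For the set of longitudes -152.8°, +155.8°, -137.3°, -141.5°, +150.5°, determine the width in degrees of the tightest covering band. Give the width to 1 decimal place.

72.2°

Sort the longitudes: -152.8°, -141.5°, -137.3°, +150.5°, +155.8°.
Eastward gaps between consecutive values (wrapping around): 11.3°, 4.2°, 287.8°, 5.3°, 51.4°.
Largest gap = 287.8° ⇒ minimal covering band is its complement: 360° − 287.8° = 72.2°.
Band runs from +150.5° eastward to -137.3°, crossing the antimeridian.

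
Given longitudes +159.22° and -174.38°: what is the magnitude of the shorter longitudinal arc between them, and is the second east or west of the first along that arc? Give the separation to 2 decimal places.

26.40° east

Raw difference: -174.38 − 159.22 = -333.6°.
Normalise into (−180°, 180°]: -333.6° + 360° = 26.4°.
Positive ⇒ the second point lies to the east; separation 26.40°.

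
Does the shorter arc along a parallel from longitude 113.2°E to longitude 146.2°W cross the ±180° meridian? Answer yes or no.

Yes

Naïve |-146.2 − 113.2| = 259.4° > 180°, so the shorter arc goes the other way round — across 180°.
Signed shortest Δλ = ((-146.2 − 113.2 + 180) mod 360) − 180 = 100.6°.
Going east by 100.6° from +113.2° passes through 180° before reaching -146.2°.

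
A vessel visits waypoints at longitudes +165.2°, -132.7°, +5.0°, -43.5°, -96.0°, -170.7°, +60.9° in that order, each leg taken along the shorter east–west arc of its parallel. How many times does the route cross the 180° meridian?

Leg 1: +165.2° → -132.7°, shortest Δλ = 62.1° (east) — crosses 180°.
Leg 2: -132.7° → +5.0°, shortest Δλ = 137.7° (east) — does not cross 180°.
Leg 3: +5.0° → -43.5°, shortest Δλ = -48.5° (west) — does not cross 180°.
Leg 4: -43.5° → -96.0°, shortest Δλ = -52.5° (west) — does not cross 180°.
Leg 5: -96.0° → -170.7°, shortest Δλ = -74.7° (west) — does not cross 180°.
Leg 6: -170.7° → +60.9°, shortest Δλ = -128.4° (west) — crosses 180°.
Total crossings: 2.

2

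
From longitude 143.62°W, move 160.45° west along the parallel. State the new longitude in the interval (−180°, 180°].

55.93°E

Start at -143.62°; shift −160.45° → -304.07°.
-304.07° lies outside (−180°, 180°]; add 360° → +55.93°.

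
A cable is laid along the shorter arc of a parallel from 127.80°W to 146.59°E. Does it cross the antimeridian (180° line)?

Naïve |146.59 − -127.80| = 274.39° > 180°, so the shorter arc goes the other way round — across 180°.
Signed shortest Δλ = ((146.59 − -127.80 + 180) mod 360) − 180 = -85.61°.
Going west by 85.61° from -127.80° passes through 180° before reaching +146.59°.

Yes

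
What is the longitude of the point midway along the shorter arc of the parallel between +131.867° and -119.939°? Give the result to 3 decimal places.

-174.036°

Signed shortest Δλ from +131.867° to -119.939° is +108.194°.
Midpoint longitude = +131.867° + (+108.194°)/2 = +131.867° + 54.097° = +185.964°.
Normalise into (−180°, 180°]: -174.036°.
(The naïve average (+131.867 + -119.939)/2 = 5.964° is on the wrong side of the globe.)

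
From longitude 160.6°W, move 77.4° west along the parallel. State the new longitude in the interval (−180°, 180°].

Start at -160.6°; shift −77.4° → -238.0°.
-238.0° lies outside (−180°, 180°]; add 360° → +122.0°.

122.0°E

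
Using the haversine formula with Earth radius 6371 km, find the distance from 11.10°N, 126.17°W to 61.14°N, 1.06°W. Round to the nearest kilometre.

Δλ = -1.06 − -126.17 = 125.11°.
Δφ = 61.14 − 11.10 = 50.04°.
a = sin²(Δφ/2) + cos φ₁ · cos φ₂ · sin²(Δλ/2) = 0.551901.
c = 2·atan2(√a, √(1−a)) = 1.67479 rad → d = 6371·c ≈ 10670.07 km.

10670 km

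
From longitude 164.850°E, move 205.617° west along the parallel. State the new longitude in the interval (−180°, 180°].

40.767°W

Start at +164.850°; shift −205.617° → -40.767°.
-40.767° already lies in (−180°, 180°].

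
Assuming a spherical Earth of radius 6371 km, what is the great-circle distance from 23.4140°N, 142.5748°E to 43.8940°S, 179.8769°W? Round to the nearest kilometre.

8406 km

Δλ = -179.8769 − 142.5748 = -322.4517°; wrapped into (−180°, 180°]: 37.5483°.
Δφ = -43.8940 − 23.4140 = -67.3080°.
a = sin²(Δφ/2) + cos φ₁ · cos φ₂ · sin²(Δλ/2) = 0.375607.
c = 2·atan2(√a, √(1−a)) = 1.31937 rad → d = 6371·c ≈ 8405.71 km.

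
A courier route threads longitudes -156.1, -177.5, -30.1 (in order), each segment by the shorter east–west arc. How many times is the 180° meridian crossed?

Leg 1: -156.1° → -177.5°, shortest Δλ = -21.4° (west) — does not cross 180°.
Leg 2: -177.5° → -30.1°, shortest Δλ = 147.4° (east) — does not cross 180°.
Total crossings: 0.

0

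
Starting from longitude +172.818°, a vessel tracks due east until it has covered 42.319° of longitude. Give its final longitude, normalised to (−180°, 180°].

-144.863°

Start at +172.818°; shift +42.319° → +215.137°.
+215.137° lies outside (−180°, 180°]; subtract 360° → -144.863°.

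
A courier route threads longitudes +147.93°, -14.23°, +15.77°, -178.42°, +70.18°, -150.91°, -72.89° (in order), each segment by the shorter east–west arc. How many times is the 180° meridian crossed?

Leg 1: +147.93° → -14.23°, shortest Δλ = -162.16° (west) — does not cross 180°.
Leg 2: -14.23° → +15.77°, shortest Δλ = 30.0° (east) — does not cross 180°.
Leg 3: +15.77° → -178.42°, shortest Δλ = 165.81° (east) — crosses 180°.
Leg 4: -178.42° → +70.18°, shortest Δλ = -111.4° (west) — crosses 180°.
Leg 5: +70.18° → -150.91°, shortest Δλ = 138.91° (east) — crosses 180°.
Leg 6: -150.91° → -72.89°, shortest Δλ = 78.02° (east) — does not cross 180°.
Total crossings: 3.

3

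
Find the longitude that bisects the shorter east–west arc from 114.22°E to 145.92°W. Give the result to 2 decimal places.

Signed shortest Δλ from +114.22° to -145.92° is +99.86°.
Midpoint longitude = +114.22° + (+99.86°)/2 = +114.22° + 49.93° = +164.15°.
(The naïve average (+114.22 + -145.92)/2 = -15.85° is on the wrong side of the globe.)

164.15°E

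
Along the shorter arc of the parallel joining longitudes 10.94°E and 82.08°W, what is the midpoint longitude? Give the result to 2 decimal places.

35.57°W

Signed shortest Δλ from +10.94° to -82.08° is -93.02°.
Midpoint longitude = +10.94° + (-93.02°)/2 = +10.94° − 46.51° = -35.57°.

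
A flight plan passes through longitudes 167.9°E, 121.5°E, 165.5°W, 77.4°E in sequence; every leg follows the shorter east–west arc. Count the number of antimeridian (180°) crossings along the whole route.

Leg 1: +167.9° → +121.5°, shortest Δλ = -46.4° (west) — does not cross 180°.
Leg 2: +121.5° → -165.5°, shortest Δλ = 73.0° (east) — crosses 180°.
Leg 3: -165.5° → +77.4°, shortest Δλ = -117.1° (west) — crosses 180°.
Total crossings: 2.

2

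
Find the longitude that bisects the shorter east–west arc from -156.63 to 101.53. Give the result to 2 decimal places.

Signed shortest Δλ from -156.63° to +101.53° is -101.84°.
Midpoint longitude = -156.63° + (-101.84°)/2 = -156.63° − 50.92° = -207.55°.
Normalise into (−180°, 180°]: +152.45°.
(The naïve average (-156.63 + +101.53)/2 = -27.55° is on the wrong side of the globe.)

+152.45°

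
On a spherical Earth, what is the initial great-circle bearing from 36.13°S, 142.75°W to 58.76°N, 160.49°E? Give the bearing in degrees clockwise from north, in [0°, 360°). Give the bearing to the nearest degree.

Δλ = 160.49 − -142.75 = 303.24°; wrapped into (−180°, 180°]: -56.76°.
θ = atan2( sin Δλ · cos φ₂ , cos φ₁ · sin φ₂ − sin φ₁ · cos φ₂ · cos Δλ )
  = atan2(-0.43377, 0.85819) = -26.814° → normalised to [0°, 360°): 333.186°.

333°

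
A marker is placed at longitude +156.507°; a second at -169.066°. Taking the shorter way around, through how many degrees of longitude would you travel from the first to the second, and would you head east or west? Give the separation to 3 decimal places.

34.427° east

Raw difference: -169.066 − 156.507 = -325.573°.
Normalise into (−180°, 180°]: -325.573° + 360° = 34.427°.
Positive ⇒ the second point lies to the east; separation 34.427°.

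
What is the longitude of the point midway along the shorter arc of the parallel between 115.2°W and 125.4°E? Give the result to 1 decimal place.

Signed shortest Δλ from -115.2° to +125.4° is -119.4°.
Midpoint longitude = -115.2° + (-119.4°)/2 = -115.2° − 59.7° = -174.9°.
(The naïve average (-115.2 + +125.4)/2 = 5.1° is on the wrong side of the globe.)

174.9°W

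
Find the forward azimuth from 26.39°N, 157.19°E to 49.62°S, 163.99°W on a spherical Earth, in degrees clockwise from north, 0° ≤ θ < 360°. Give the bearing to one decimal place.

155.9°

Δλ = -163.99 − 157.19 = -321.18°; wrapped into (−180°, 180°]: 38.82°.
θ = atan2( sin Δλ · cos φ₂ , cos φ₁ · sin φ₂ − sin φ₁ · cos φ₂ · cos Δλ )
  = atan2(0.40612, -0.90673) = 155.872° → normalised to [0°, 360°): 155.872°.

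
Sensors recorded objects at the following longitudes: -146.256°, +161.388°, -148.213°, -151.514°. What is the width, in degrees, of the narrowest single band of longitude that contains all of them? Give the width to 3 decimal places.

Sort the longitudes: -151.514°, -148.213°, -146.256°, +161.388°.
Eastward gaps between consecutive values (wrapping around): 3.301°, 1.957°, 307.644°, 47.098°.
Largest gap = 307.644° ⇒ minimal covering band is its complement: 360° − 307.644° = 52.356°.
Band runs from +161.388° eastward to -146.256°, crossing the antimeridian.

52.356°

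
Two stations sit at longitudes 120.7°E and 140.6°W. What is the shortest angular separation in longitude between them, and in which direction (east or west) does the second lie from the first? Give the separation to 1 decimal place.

Raw difference: -140.6 − 120.7 = -261.3°.
Normalise into (−180°, 180°]: -261.3° + 360° = 98.7°.
Positive ⇒ the second point lies to the east; separation 98.7°.

98.7° east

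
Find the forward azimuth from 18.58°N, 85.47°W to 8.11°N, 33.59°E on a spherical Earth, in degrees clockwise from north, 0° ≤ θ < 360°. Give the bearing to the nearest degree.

Δλ = 33.59 − -85.47 = 119.06°.
θ = atan2( sin Δλ · cos φ₂ , cos φ₁ · sin φ₂ − sin φ₁ · cos φ₂ · cos Δλ )
  = atan2(0.86537, 0.28694) = 71.656° → normalised to [0°, 360°): 71.656°.

72°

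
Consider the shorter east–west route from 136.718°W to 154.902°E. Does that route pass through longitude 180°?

Naïve |154.902 − -136.718| = 291.62° > 180°, so the shorter arc goes the other way round — across 180°.
Signed shortest Δλ = ((154.902 − -136.718 + 180) mod 360) − 180 = -68.38°.
Going west by 68.38° from -136.718° passes through 180° before reaching +154.902°.

Yes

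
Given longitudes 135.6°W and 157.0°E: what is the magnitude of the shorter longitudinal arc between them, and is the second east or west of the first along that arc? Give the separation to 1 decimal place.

Raw difference: 157.0 − -135.6 = 292.6°.
Normalise into (−180°, 180°]: 292.6° − 360° = -67.4°.
Negative ⇒ the second point lies to the west; separation 67.4°.

67.4° west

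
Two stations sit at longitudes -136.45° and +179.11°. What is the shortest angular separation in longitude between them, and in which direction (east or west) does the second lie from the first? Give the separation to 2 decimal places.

44.44° west

Raw difference: 179.11 − -136.45 = 315.56°.
Normalise into (−180°, 180°]: 315.56° − 360° = -44.44°.
Negative ⇒ the second point lies to the west; separation 44.44°.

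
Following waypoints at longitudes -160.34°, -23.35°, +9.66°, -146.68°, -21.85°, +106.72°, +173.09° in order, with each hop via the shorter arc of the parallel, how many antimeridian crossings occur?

0

Leg 1: -160.34° → -23.35°, shortest Δλ = 136.99° (east) — does not cross 180°.
Leg 2: -23.35° → +9.66°, shortest Δλ = 33.01° (east) — does not cross 180°.
Leg 3: +9.66° → -146.68°, shortest Δλ = -156.34° (west) — does not cross 180°.
Leg 4: -146.68° → -21.85°, shortest Δλ = 124.83° (east) — does not cross 180°.
Leg 5: -21.85° → +106.72°, shortest Δλ = 128.57° (east) — does not cross 180°.
Leg 6: +106.72° → +173.09°, shortest Δλ = 66.37° (east) — does not cross 180°.
Total crossings: 0.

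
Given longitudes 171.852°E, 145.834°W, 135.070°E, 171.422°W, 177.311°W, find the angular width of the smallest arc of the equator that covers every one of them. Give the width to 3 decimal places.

79.096°

Sort the longitudes: -177.311°, -171.422°, -145.834°, +135.070°, +171.852°.
Eastward gaps between consecutive values (wrapping around): 5.889°, 25.588°, 280.904°, 36.782°, 10.837°.
Largest gap = 280.904° ⇒ minimal covering band is its complement: 360° − 280.904° = 79.096°.
Band runs from +135.070° eastward to -145.834°, crossing the antimeridian.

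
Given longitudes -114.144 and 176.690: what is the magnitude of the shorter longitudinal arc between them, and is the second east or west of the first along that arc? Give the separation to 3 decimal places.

69.166° west

Raw difference: 176.690 − -114.144 = 290.834°.
Normalise into (−180°, 180°]: 290.834° − 360° = -69.166°.
Negative ⇒ the second point lies to the west; separation 69.166°.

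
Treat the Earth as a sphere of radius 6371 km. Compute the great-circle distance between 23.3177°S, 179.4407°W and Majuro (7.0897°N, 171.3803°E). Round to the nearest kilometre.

3525 km

Δλ = 171.3803 − -179.4407 = 350.8210°; wrapped into (−180°, 180°]: -9.1790°.
Δφ = 7.0897 − -23.3177 = 30.4074°.
a = sin²(Δφ/2) + cos φ₁ · cos φ₂ · sin²(Δλ/2) = 0.074611.
c = 2·atan2(√a, √(1−a)) = 0.55333 rad → d = 6371·c ≈ 3525.27 km.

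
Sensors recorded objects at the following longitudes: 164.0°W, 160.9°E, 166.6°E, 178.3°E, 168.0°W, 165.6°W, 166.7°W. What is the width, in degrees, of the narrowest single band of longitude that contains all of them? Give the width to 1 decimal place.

Sort the longitudes: -168.0°, -166.7°, -165.6°, -164.0°, +160.9°, +166.6°, +178.3°.
Eastward gaps between consecutive values (wrapping around): 1.3°, 1.1°, 1.6°, 324.9°, 5.7°, 11.7°, 13.7°.
Largest gap = 324.9° ⇒ minimal covering band is its complement: 360° − 324.9° = 35.1°.
Band runs from +160.9° eastward to -164.0°, crossing the antimeridian.

35.1°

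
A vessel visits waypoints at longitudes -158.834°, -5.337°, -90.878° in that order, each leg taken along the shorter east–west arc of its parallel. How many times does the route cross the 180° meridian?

Leg 1: -158.834° → -5.337°, shortest Δλ = 153.497° (east) — does not cross 180°.
Leg 2: -5.337° → -90.878°, shortest Δλ = -85.541° (west) — does not cross 180°.
Total crossings: 0.

0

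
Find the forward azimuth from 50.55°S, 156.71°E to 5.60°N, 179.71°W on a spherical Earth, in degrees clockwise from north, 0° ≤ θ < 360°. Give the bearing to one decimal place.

Δλ = -179.71 − 156.71 = -336.42°; wrapped into (−180°, 180°]: 23.58°.
θ = atan2( sin Δλ · cos φ₂ , cos φ₁ · sin φ₂ − sin φ₁ · cos φ₂ · cos Δλ )
  = atan2(0.39812, 0.76633) = 27.453° → normalised to [0°, 360°): 27.453°.

27.5°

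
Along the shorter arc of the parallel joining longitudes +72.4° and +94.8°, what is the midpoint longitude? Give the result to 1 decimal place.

+83.6°

Signed shortest Δλ from +72.4° to +94.8° is +22.4°.
Midpoint longitude = +72.4° + (+22.4°)/2 = +72.4° + 11.2° = +83.6°.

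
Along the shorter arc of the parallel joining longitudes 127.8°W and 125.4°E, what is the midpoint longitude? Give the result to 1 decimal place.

178.8°E

Signed shortest Δλ from -127.8° to +125.4° is -106.8°.
Midpoint longitude = -127.8° + (-106.8°)/2 = -127.8° − 53.4° = -181.2°.
Normalise into (−180°, 180°]: +178.8°.
(The naïve average (-127.8 + +125.4)/2 = -1.2° is on the wrong side of the globe.)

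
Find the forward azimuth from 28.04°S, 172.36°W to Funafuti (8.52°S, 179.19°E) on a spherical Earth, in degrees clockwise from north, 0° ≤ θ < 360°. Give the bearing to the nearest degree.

336°

Δλ = 179.19 − -172.36 = 351.55°; wrapped into (−180°, 180°]: -8.45°.
θ = atan2( sin Δλ · cos φ₂ , cos φ₁ · sin φ₂ − sin φ₁ · cos φ₂ · cos Δλ )
  = atan2(-0.14532, 0.32909) = -23.826° → normalised to [0°, 360°): 336.174°.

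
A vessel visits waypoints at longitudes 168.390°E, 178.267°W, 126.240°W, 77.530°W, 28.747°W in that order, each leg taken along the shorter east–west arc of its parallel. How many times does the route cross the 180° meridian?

1

Leg 1: +168.390° → -178.267°, shortest Δλ = 13.343° (east) — crosses 180°.
Leg 2: -178.267° → -126.240°, shortest Δλ = 52.027° (east) — does not cross 180°.
Leg 3: -126.240° → -77.530°, shortest Δλ = 48.71° (east) — does not cross 180°.
Leg 4: -77.530° → -28.747°, shortest Δλ = 48.783° (east) — does not cross 180°.
Total crossings: 1.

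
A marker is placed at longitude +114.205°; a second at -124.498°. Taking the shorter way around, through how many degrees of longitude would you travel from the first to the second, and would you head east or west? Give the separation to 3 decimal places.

Raw difference: -124.498 − 114.205 = -238.703°.
Normalise into (−180°, 180°]: -238.703° + 360° = 121.297°.
Positive ⇒ the second point lies to the east; separation 121.297°.

121.297° east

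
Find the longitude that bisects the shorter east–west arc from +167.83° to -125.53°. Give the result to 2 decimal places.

-158.85°

Signed shortest Δλ from +167.83° to -125.53° is +66.64°.
Midpoint longitude = +167.83° + (+66.64°)/2 = +167.83° + 33.32° = +201.15°.
Normalise into (−180°, 180°]: -158.85°.
(The naïve average (+167.83 + -125.53)/2 = 21.15° is on the wrong side of the globe.)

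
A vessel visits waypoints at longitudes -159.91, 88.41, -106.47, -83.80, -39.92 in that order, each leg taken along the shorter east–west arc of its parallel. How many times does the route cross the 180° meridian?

Leg 1: -159.91° → +88.41°, shortest Δλ = -111.68° (west) — crosses 180°.
Leg 2: +88.41° → -106.47°, shortest Δλ = 165.12° (east) — crosses 180°.
Leg 3: -106.47° → -83.80°, shortest Δλ = 22.67° (east) — does not cross 180°.
Leg 4: -83.80° → -39.92°, shortest Δλ = 43.88° (east) — does not cross 180°.
Total crossings: 2.

2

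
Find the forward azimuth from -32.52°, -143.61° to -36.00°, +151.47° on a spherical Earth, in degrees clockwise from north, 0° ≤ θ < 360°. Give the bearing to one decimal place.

Δλ = 151.47 − -143.61 = 295.08°; wrapped into (−180°, 180°]: -64.92°.
θ = atan2( sin Δλ · cos φ₂ , cos φ₁ · sin φ₂ − sin φ₁ · cos φ₂ · cos Δλ )
  = atan2(-0.73274, -0.31127) = -113.016° → normalised to [0°, 360°): 246.984°.

247.0°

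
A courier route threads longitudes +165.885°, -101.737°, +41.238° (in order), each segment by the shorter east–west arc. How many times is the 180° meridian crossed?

1

Leg 1: +165.885° → -101.737°, shortest Δλ = 92.378° (east) — crosses 180°.
Leg 2: -101.737° → +41.238°, shortest Δλ = 142.975° (east) — does not cross 180°.
Total crossings: 1.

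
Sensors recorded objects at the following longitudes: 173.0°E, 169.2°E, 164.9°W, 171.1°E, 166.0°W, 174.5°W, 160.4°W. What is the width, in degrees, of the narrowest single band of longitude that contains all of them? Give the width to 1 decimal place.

Sort the longitudes: -174.5°, -166.0°, -164.9°, -160.4°, +169.2°, +171.1°, +173.0°.
Eastward gaps between consecutive values (wrapping around): 8.5°, 1.1°, 4.5°, 329.6°, 1.9°, 1.9°, 12.5°.
Largest gap = 329.6° ⇒ minimal covering band is its complement: 360° − 329.6° = 30.4°.
Band runs from +169.2° eastward to -160.4°, crossing the antimeridian.

30.4°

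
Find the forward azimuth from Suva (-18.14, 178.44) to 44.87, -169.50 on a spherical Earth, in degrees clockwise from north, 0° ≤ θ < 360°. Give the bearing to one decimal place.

9.5°

Δλ = -169.50 − 178.44 = -347.94°; wrapped into (−180°, 180°]: 12.06°.
θ = atan2( sin Δλ · cos φ₂ , cos φ₁ · sin φ₂ − sin φ₁ · cos φ₂ · cos Δλ )
  = atan2(0.14807, 0.88622) = 9.486° → normalised to [0°, 360°): 9.486°.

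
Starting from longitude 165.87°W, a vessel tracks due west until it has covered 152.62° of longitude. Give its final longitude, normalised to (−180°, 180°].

Start at -165.87°; shift −152.62° → -318.49°.
-318.49° lies outside (−180°, 180°]; add 360° → +41.51°.

41.51°E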